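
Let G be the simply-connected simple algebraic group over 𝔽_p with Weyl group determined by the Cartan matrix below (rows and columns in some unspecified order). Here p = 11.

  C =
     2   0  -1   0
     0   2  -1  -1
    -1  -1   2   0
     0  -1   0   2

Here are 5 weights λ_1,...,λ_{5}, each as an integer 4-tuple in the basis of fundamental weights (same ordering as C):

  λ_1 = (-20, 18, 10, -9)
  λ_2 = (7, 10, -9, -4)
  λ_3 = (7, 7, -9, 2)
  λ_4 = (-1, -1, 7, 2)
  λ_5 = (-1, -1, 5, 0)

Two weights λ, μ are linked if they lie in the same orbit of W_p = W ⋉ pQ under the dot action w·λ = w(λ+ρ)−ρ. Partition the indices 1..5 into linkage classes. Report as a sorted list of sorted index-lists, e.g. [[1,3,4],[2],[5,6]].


Root system A_4: the 4×4 matrix C matches after relabeling.

W_11-reps of the 5 weights in Ā_11 (same 4-coord order as C):

  λ_1+ρ ↦ (0, 0, 8, 3)
  λ_2+ρ ↦ (0, 0, 8, 3)
  λ_3+ρ ↦ (0, 0, 8, 3)
  λ_4+ρ ↦ (0, 0, 8, 3)
  λ_5+ρ ↦ (0, 0, 6, 1)

Linkage partition of the 5 weights (2 classes, p=11):

[[1, 2, 3, 4], [5]]


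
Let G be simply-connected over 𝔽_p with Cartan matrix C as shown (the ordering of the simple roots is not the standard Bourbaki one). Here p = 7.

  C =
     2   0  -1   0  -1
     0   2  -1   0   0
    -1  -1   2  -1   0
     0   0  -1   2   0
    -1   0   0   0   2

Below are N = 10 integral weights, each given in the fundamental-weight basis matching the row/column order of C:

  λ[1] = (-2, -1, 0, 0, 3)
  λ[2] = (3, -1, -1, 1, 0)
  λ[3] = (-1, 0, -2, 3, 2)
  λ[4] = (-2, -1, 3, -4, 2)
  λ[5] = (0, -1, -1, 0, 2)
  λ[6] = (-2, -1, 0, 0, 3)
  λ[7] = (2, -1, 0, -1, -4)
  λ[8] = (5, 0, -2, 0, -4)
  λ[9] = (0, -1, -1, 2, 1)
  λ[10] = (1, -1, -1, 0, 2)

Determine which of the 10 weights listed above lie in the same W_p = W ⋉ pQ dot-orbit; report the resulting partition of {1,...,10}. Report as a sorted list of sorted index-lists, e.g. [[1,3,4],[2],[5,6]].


D_5 Cartan matrix, 5 simple roots permuted; ρ=(1,1,1,1,1).

W_7-reps of the 10 weights in Ā_7 (same 5-coord order as C):

    1: (1, 0, 0, 1, 3)
    2: (0, 0, 0, 2, 1)
    3: (1, 0, 0, 3, 2)
    4: (1, 0, 0, 3, 2)
    5: (1, 0, 0, 1, 3)
    6: (1, 0, 0, 1, 3)
    7: (0, 0, 1, 0, 3)
    8: (0, 0, 1, 0, 3)
    9: (1, 0, 0, 3, 2)
    10: (1, 0, 0, 1, 3)

The 10 indices split into 4 linkage classes (same alcove rep ⇔ same W_7-dot-orbit):

[[1, 5, 6, 10], [2], [3, 4, 9], [7, 8]]


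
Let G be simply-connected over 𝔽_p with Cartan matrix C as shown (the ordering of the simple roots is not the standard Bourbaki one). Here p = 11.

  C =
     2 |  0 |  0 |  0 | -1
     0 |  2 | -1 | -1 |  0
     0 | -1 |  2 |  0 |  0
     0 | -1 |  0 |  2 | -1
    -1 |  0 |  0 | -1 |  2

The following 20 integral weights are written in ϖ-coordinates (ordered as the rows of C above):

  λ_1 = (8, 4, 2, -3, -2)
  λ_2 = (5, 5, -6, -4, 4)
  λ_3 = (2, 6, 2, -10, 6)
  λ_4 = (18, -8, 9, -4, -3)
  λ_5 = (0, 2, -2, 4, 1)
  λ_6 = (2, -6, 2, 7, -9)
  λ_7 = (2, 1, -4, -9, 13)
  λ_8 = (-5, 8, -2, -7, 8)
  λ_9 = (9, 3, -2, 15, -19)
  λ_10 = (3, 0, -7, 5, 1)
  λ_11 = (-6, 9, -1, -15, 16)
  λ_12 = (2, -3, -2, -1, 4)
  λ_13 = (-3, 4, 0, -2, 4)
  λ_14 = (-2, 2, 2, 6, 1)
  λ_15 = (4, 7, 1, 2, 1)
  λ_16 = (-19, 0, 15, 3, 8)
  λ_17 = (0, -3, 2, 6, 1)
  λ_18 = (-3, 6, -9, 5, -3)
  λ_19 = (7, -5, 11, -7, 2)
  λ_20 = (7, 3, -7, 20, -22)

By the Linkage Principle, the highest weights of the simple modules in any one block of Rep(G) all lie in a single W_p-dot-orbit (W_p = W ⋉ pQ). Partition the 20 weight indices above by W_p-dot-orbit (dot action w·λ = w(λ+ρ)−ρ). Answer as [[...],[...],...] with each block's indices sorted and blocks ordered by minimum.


C ↔ A_5 under row/col permutation; |W(A_5)| = 720.

λ_j+ρ reflected into Ā_11 (⟨·,θ^∨⟩≤11); 5-tuples as given:

  1: (3, 2, 0, 1, 2)
  2: (3, 2, 0, 1, 2)
  3: (1, 2, 1, 5, 2)
  4: (1, 3, 0, 3, 3)
  5: (1, 2, 1, 5, 2)
  6: (3, 2, 0, 1, 2)
  7: (3, 2, 0, 1, 2)
  8: (2, 2, 0, 5, 1)
  9: (1, 2, 1, 5, 2)
  10: (2, 4, 1, 1, 2)
  11: (2, 2, 0, 5, 1)
  12: (3, 2, 0, 1, 2)
  13: (2, 4, 1, 1, 2)
  14: (1, 2, 1, 5, 2)
  15: (0, 1, 5, 1, 2)
  16: (2, 4, 1, 1, 2)
  17: (1, 2, 1, 5, 2)
  18: (0, 1, 5, 1, 2)
  19: (1, 3, 0, 3, 3)
  20: (2, 2, 0, 5, 1)

6 distinct reps among the 20 weights ⇒ 6 W_11-linkage classes:

[[1, 2, 6, 7, 12], [3, 5, 9, 14, 17], [4, 19], [8, 11, 20], [10, 13, 16], [15, 18]]


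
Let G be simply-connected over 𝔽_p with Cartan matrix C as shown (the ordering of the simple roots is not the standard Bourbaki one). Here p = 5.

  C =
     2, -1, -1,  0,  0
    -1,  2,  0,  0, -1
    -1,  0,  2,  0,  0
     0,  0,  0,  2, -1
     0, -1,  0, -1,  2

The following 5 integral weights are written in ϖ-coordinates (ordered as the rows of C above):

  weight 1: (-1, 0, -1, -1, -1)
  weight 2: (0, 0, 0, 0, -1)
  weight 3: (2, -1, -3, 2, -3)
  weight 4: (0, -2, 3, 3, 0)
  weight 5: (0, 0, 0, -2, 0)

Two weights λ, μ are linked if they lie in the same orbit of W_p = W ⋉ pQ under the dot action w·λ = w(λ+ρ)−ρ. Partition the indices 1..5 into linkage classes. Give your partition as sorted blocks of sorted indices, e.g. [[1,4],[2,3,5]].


A_5 Cartan matrix, 5 simple roots permuted; ρ=(1,1,1,1,1).

Each λ_j+ρ reduced to Ā_5; 5-tuples below use C's row order:

  λ_1+ρ ↦ (0, 1, 0, 0, 0)
  λ_2+ρ ↦ (1, 1, 1, 1, 0)
  λ_3+ρ ↦ (1, 1, 1, 1, 0)
  λ_4+ρ ↦ (0, 1, 0, 0, 0)
  λ_5+ρ ↦ (1, 1, 1, 1, 0)

The 5 indices split into 2 linkage classes (same alcove rep ⇔ same W_5-dot-orbit):

[[1, 4], [2, 3, 5]]


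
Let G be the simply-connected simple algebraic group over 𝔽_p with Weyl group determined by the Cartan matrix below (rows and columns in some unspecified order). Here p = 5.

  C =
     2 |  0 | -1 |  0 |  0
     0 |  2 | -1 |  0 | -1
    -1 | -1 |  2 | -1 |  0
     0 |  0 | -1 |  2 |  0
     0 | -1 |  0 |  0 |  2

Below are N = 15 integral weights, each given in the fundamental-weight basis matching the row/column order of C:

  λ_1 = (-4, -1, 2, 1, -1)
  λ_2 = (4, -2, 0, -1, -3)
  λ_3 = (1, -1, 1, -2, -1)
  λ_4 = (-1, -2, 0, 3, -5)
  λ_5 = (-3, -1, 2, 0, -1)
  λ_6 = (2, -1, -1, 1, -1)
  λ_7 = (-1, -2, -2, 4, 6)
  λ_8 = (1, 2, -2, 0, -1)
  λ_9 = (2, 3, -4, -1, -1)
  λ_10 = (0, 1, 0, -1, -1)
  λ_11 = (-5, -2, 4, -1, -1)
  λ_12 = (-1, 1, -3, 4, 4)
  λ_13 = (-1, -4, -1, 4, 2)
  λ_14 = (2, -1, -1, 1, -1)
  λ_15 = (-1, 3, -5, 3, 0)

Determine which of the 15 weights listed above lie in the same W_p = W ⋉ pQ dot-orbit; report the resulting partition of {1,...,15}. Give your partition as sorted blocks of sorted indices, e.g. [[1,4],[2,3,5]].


Root system D_5: the 5×5 matrix C matches after relabeling.

λ_j+ρ reflected into Ā_5 (⟨·,θ^∨⟩≤5); 5-tuples as given:

  1: (3, 0, 0, 2, 0)
  2: (2, 0, 1, 1, 0)
  3: (2, 0, 1, 1, 0)
  4: (4, 0, 0, 0, 1)
  5: (2, 0, 1, 1, 0)
  6: (3, 0, 0, 2, 0)
  7: (2, 0, 1, 1, 0)
  8: (1, 0, 1, 0, 0)
  9: (0, 1, 0, 3, 0)
  10: (1, 0, 1, 0, 0)
  11: (4, 0, 0, 0, 1)
  12: (3, 0, 0, 2, 0)
  13: (3, 0, 0, 2, 0)
  14: (3, 0, 0, 2, 0)
  15: (4, 0, 0, 0, 1)

5 distinct reps among the 15 weights ⇒ 5 W_5-linkage classes:

[[1, 6, 12, 13, 14], [2, 3, 5, 7], [4, 11, 15], [8, 10], [9]]


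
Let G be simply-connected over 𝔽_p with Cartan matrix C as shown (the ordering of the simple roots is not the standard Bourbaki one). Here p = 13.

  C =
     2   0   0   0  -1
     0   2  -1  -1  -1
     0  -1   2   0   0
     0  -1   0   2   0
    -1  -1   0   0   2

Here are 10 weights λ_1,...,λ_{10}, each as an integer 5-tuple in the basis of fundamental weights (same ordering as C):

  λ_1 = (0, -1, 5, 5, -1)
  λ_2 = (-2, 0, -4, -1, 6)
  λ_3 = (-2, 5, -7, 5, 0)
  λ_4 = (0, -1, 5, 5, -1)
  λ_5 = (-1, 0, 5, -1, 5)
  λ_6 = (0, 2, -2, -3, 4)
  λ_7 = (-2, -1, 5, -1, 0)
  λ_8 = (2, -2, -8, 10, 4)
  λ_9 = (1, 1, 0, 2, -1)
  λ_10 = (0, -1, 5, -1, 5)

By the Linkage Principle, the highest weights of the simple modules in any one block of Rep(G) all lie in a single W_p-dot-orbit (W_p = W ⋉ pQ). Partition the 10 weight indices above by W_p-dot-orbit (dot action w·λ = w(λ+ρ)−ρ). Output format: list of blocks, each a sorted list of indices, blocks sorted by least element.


Dynkin diagram of C (from the 8 off-diagonal −1 entries): D_5.

Alcove-folded reps (p=13, 10 weights, presented ϖ-order):

    λ_1+ρ ↦ (1, 0, 6, 6, 0)
    λ_2+ρ ↦ (1, 0, 1, 2, 4)
    λ_3+ρ ↦ (1, 0, 6, 6, 0)
    λ_4+ρ ↦ (1, 0, 6, 6, 0)
    λ_5+ρ ↦ (1, 0, 6, 0, 0)
    λ_6+ρ ↦ (1, 0, 1, 2, 4)
    λ_7+ρ ↦ (1, 0, 6, 0, 0)
    λ_8+ρ ↦ (2, 2, 1, 3, 0)
    λ_9+ρ ↦ (2, 2, 1, 3, 0)
    λ_10+ρ ↦ (1, 0, 6, 0, 0)

These 10 weights hit 4 W_13-dot-orbits; sizes (3, 2, 3, 2):

[[1, 3, 4], [2, 6], [5, 7, 10], [8, 9]]


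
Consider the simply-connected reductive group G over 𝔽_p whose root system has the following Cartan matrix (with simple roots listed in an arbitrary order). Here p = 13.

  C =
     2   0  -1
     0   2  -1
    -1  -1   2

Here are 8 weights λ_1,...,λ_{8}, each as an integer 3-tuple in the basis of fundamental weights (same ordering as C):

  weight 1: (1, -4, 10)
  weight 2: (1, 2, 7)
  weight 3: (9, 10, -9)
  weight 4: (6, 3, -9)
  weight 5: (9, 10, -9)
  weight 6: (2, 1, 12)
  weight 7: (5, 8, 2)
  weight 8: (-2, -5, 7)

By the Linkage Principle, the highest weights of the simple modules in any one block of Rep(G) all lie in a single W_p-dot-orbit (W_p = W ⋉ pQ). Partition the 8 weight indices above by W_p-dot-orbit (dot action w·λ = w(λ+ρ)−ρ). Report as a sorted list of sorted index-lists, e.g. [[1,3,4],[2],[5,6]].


C ↔ A_3 under row/col permutation; |W(A_3)| = 24.

W_13-reps of the 8 weights in Ā_13 (same 3-coord order as C):

  [1] (2, 3, 8);  [2] (2, 3, 8);  [3] (2, 3, 8);  [4] (1, 4, 3);  [5] (2, 3, 8);  [6] (2, 3, 8);  [7] (1, 4, 3);  [8] (1, 4, 3)

2 distinct reps among the 8 weights ⇒ 2 W_13-linkage classes:

[[1, 2, 3, 5, 6], [4, 7, 8]]


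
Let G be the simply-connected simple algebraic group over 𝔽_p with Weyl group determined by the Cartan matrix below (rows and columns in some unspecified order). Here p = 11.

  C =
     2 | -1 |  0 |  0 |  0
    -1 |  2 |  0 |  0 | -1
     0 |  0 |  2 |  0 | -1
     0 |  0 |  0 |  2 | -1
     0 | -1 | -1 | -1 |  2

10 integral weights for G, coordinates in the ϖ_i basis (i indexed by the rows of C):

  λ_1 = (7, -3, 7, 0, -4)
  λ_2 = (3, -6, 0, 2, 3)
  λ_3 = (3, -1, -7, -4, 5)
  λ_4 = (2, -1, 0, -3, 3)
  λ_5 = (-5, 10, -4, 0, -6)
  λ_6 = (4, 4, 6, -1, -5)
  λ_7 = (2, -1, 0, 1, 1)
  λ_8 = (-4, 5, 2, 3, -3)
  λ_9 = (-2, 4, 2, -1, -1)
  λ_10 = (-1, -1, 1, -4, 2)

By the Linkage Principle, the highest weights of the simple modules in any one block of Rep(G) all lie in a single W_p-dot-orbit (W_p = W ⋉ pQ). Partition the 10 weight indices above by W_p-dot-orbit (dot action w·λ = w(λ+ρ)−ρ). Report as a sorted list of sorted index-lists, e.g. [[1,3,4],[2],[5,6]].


C ↔ D_5 under row/col permutation; |W(D_5)| = 1920.

Folding the 10 weights λ_j+ρ into Ā_11 (reps in the given 5-coord order):

  λ_1 → (3, 0, 1, 2, 2) · λ_2 → (1, 3, 0, 2, 1) · λ_3 → (1, 3, 3, 0, 0) · λ_4 → (3, 0, 1, 2, 2) · λ_5 → (1, 3, 0, 2, 1) · λ_6 → (3, 0, 1, 2, 2) · λ_7 → (3, 0, 1, 2, 2) · λ_8 → (3, 0, 1, 2, 2) · λ_9 → (1, 3, 3, 0, 0) · λ_10 → (0, 0, 2, 3, 0)

Partition of {1..10} into 4 W_11-dot-orbits:

[[1, 4, 6, 7, 8], [2, 5], [3, 9], [10]]


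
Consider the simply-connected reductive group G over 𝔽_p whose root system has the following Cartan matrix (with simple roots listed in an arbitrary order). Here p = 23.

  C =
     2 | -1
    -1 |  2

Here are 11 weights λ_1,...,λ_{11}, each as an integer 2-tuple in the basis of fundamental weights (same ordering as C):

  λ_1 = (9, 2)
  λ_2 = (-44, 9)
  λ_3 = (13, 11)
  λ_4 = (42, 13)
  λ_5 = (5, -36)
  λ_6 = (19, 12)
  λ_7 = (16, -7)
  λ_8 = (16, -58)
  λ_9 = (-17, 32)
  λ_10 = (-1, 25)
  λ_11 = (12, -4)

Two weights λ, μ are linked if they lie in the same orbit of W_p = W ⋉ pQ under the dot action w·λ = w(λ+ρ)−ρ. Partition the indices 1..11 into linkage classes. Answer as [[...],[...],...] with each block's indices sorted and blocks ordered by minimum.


C ↔ A_2 under row/col permutation; |W(A_2)| = 6.

W_23-reps of the 11 weights in Ā_23 (same 2-coord order as C):

    1: (10, 3)
    2: (10, 3)
    3: (11, 9)
    4: (11, 9)
    5: (11, 6)
    6: (10, 3)
    7: (11, 6)
    8: (11, 6)
    9: (6, 7)
    10: (3, 20)
    11: (10, 3)

Grouping the 11 weights by Ā_23-representative: 5 linkage classes.

[[1, 2, 6, 11], [3, 4], [5, 7, 8], [9], [10]]


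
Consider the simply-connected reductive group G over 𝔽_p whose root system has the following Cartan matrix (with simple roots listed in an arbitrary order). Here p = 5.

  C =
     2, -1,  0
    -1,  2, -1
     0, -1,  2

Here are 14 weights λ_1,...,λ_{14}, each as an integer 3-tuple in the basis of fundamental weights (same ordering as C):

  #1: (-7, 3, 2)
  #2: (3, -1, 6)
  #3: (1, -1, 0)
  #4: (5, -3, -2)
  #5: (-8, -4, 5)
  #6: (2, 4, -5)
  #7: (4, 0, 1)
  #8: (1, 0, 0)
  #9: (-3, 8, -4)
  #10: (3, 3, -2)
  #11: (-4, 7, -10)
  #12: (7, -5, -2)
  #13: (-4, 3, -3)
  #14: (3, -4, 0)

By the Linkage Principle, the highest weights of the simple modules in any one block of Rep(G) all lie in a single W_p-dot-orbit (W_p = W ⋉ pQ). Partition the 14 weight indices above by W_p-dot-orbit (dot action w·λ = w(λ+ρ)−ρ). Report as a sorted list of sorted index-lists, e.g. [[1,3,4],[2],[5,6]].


Root system A_3: the 3×3 matrix C matches after relabeling.

Alcove-folded reps (p=5, 14 weights, presented ϖ-order):

    1: (2, 1, 1)
    2: (0, 1, 1)
    3: (2, 0, 1)
    4: (2, 1, 1)
    5: (2, 0, 1)
    6: (0, 1, 1)
    7: (2, 0, 1)
    8: (2, 1, 1)
    9: (2, 1, 1)
    10: (1, 1, 2)
    11: (3, 0, 1)
    12: (0, 1, 1)
    13: (2, 1, 1)
    14: (1, 1, 2)

Grouping the 14 weights by Ā_5-representative: 5 linkage classes.

[[1, 4, 8, 9, 13], [2, 6, 12], [3, 5, 7], [10, 14], [11]]


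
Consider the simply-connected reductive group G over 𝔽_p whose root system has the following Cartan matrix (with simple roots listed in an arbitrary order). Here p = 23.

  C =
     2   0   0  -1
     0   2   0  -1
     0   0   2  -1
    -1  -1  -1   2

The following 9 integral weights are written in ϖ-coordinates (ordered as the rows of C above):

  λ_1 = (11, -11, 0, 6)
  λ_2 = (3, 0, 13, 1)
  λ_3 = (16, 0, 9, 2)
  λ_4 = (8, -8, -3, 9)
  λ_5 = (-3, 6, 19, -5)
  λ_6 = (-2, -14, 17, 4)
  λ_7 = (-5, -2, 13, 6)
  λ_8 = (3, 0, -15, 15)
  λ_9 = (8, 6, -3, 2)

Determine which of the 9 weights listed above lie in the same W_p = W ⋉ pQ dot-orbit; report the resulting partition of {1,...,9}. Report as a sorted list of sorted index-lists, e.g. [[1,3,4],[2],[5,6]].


Dynkin diagram of C (from the 6 off-diagonal −1 entries): D_4.

W_23-reps of the 9 weights in Ā_23 (same 4-coord order as C):

  1: (9, 7, 2, 1);  2: (4, 1, 14, 2);  3: (9, 7, 2, 1);  4: (9, 7, 2, 1);  5: (4, 1, 14, 2);  6: (8, 4, 9, 1);  7: (4, 1, 14, 2);  8: (4, 1, 14, 2);  9: (9, 7, 2, 1)

Linkage partition of the 9 weights (3 classes, p=23):

[[1, 3, 4, 9], [2, 5, 7, 8], [6]]


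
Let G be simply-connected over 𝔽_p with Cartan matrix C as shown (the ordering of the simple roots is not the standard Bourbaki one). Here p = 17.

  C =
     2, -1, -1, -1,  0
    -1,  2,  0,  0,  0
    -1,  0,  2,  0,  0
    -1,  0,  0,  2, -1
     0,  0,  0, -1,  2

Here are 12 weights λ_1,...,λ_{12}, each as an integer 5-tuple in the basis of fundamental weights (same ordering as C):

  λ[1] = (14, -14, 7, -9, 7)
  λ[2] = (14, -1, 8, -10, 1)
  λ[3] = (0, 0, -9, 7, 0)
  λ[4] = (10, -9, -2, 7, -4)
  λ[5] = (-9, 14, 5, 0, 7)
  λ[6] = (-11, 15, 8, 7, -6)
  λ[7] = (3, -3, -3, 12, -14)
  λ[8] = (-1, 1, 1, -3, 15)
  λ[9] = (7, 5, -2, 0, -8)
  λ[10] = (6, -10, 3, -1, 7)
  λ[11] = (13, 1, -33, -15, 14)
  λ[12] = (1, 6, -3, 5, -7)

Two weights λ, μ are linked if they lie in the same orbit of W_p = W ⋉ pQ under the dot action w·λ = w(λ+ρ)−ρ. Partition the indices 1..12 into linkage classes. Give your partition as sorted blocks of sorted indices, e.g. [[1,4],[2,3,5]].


Cartan matrix: type D_5 (|W|=1920); un-permuting the 5 rows.

Folding the 12 weights λ_j+ρ into Ā_17 (reps in the given 5-coord order):

  λ_1+ρ ↦ (0, 7, 2, 0, 6) · λ_2+ρ ↦ (0, 7, 2, 0, 6) · λ_3+ρ ↦ (1, 6, 1, 1, 1) · λ_4+ρ ↦ (1, 6, 1, 1, 1) · λ_5+ρ ↦ (1, 6, 1, 1, 1) · λ_6+ρ ↦ (1, 6, 1, 1, 1) · λ_7+ρ ↦ (0, 2, 2, 0, 13) · λ_8+ρ ↦ (1, 0, 0, 1, 13) · λ_9+ρ ↦ (1, 6, 1, 1, 1) · λ_10+ρ ↦ (0, 7, 2, 0, 6) · λ_11+ρ ↦ (1, 0, 0, 1, 13) · λ_12+ρ ↦ (0, 7, 2, 0, 6)

Linkage partition of the 12 weights (4 classes, p=17):

[[1, 2, 10, 12], [3, 4, 5, 6, 9], [7], [8, 11]]


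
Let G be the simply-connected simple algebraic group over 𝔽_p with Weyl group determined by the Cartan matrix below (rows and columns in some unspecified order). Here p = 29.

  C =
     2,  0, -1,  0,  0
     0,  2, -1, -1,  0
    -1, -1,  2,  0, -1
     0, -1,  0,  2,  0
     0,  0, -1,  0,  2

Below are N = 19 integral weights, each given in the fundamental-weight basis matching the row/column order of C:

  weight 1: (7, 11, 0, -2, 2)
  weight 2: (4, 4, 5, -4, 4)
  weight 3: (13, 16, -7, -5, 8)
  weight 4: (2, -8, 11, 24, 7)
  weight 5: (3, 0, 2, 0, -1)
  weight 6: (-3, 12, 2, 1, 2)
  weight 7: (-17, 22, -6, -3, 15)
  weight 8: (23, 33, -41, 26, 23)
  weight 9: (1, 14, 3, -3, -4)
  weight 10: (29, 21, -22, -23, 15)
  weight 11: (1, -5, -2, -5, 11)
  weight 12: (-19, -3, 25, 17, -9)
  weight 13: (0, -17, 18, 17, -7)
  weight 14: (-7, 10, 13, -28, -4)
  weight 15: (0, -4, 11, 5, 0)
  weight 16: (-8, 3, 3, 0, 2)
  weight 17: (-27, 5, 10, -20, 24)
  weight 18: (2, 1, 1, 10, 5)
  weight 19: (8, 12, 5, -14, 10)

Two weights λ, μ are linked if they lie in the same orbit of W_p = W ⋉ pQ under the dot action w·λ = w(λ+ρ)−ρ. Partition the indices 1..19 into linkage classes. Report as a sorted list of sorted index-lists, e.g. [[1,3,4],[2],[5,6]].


Root system D_5: the 5×5 matrix C matches after relabeling.

W_29-reps of the 19 weights in Ā_29 (same 5-coord order as C):

    λ_1+ρ ↦ (8, 4, 1, 1, 3)
    λ_2+ρ ↦ (5, 2, 6, 3, 5)
    λ_3+ρ ↦ (8, 4, 1, 1, 3)
    λ_4+ρ ↦ (8, 4, 1, 1, 3)
    λ_5+ρ ↦ (4, 1, 3, 1, 0)
    λ_6+ρ ↦ (2, 7, 1, 2, 3)
    λ_7+ρ ↦ (5, 2, 6, 3, 5)
    λ_8+ρ ↦ (5, 2, 6, 3, 5)
    λ_9+ρ ↦ (2, 7, 1, 2, 3)
    λ_10+ρ ↦ (4, 1, 3, 1, 0)
    λ_11+ρ ↦ (4, 1, 3, 1, 0)
    λ_12+ρ ↦ (5, 2, 6, 3, 5)
    λ_13+ρ ↦ (2, 7, 1, 2, 3)
    λ_14+ρ ↦ (3, 2, 2, 11, 6)
    λ_15+ρ ↦ (1, 3, 9, 3, 1)
    λ_16+ρ ↦ (4, 1, 3, 1, 0)
    λ_17+ρ ↦ (2, 7, 1, 2, 3)
    λ_18+ρ ↦ (3, 2, 2, 11, 6)
    λ_19+ρ ↦ (1, 3, 9, 3, 1)

6 distinct reps among the 19 weights ⇒ 6 W_29-linkage classes:

[[1, 3, 4], [2, 7, 8, 12], [5, 10, 11, 16], [6, 9, 13, 17], [14, 18], [15, 19]]


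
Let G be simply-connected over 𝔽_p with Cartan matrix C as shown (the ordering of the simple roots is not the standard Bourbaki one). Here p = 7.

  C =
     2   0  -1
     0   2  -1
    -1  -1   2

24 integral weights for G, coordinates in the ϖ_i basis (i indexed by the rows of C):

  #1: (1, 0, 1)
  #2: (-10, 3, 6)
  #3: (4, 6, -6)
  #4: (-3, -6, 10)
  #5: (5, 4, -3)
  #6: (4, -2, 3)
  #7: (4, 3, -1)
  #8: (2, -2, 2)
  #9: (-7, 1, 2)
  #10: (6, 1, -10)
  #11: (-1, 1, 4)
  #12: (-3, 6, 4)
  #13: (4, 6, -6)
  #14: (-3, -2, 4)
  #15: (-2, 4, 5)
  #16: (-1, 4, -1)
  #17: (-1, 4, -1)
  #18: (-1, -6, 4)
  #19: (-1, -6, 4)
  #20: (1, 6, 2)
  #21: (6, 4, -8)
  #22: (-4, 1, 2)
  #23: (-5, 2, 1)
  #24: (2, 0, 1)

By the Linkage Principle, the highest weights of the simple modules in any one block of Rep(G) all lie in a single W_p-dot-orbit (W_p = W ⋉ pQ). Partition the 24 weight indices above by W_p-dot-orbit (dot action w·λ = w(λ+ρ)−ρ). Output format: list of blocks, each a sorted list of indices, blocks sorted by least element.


Cartan matrix: type A_3 (|W|=24); un-permuting the 3 rows.

λ_j+ρ reflected into Ā_7 (⟨·,θ^∨⟩≤7); 3-tuples as given:

  λ_1 → (2, 1, 2)
  λ_2 → (3, 2, 0)
  λ_3 → (0, 2, 5)
  λ_4 → (2, 1, 2)
  λ_5 → (2, 1, 2)
  λ_6 → (3, 1, 2)
  λ_7 → (3, 2, 0)
  λ_8 → (3, 1, 2)
  λ_9 → (3, 1, 2)
  λ_10 → (0, 5, 0)
  λ_11 → (0, 2, 5)
  λ_12 → (3, 2, 0)
  λ_13 → (0, 2, 5)
  λ_14 → (2, 1, 2)
  λ_15 → (3, 1, 2)
  λ_16 → (0, 5, 0)
  λ_17 → (0, 5, 0)
  λ_18 → (0, 5, 0)
  λ_19 → (0, 5, 0)
  λ_20 → (3, 2, 0)
  λ_21 → (0, 2, 5)
  λ_22 → (3, 2, 0)
  λ_23 → (2, 1, 2)
  λ_24 → (3, 1, 2)

Grouping the 24 weights by Ā_7-representative: 5 linkage classes.

[[1, 4, 5, 14, 23], [2, 7, 12, 20, 22], [3, 11, 13, 21], [6, 8, 9, 15, 24], [10, 16, 17, 18, 19]]


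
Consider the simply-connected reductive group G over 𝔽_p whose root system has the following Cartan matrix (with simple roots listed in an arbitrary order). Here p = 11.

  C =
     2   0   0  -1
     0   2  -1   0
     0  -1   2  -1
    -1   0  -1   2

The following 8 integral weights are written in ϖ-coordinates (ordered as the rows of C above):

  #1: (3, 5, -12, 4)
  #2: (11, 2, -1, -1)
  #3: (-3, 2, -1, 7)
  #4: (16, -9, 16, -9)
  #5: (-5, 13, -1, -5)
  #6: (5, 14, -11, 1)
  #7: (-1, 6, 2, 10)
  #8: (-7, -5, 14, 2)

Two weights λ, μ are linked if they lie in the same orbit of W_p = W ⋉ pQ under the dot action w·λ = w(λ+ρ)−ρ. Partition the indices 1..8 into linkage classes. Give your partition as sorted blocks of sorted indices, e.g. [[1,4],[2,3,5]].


Root system A_4: the 4×4 matrix C matches after relabeling.

λ_j+ρ reflected into Ā_11 (⟨·,θ^∨⟩≤11); 4-tuples as given:

    [1] (2, 5, 0, 4)
    [2] (7, 0, 0, 1)
    [3] (2, 3, 0, 6)
    [4] (2, 1, 2, 4)
    [5] (3, 3, 4, 1)
    [6] (2, 1, 2, 4)
    [7] (7, 0, 0, 1)
    [8] (3, 3, 4, 1)

Grouping the 8 weights by Ā_11-representative: 5 linkage classes.

[[1], [2, 7], [3], [4, 6], [5, 8]]


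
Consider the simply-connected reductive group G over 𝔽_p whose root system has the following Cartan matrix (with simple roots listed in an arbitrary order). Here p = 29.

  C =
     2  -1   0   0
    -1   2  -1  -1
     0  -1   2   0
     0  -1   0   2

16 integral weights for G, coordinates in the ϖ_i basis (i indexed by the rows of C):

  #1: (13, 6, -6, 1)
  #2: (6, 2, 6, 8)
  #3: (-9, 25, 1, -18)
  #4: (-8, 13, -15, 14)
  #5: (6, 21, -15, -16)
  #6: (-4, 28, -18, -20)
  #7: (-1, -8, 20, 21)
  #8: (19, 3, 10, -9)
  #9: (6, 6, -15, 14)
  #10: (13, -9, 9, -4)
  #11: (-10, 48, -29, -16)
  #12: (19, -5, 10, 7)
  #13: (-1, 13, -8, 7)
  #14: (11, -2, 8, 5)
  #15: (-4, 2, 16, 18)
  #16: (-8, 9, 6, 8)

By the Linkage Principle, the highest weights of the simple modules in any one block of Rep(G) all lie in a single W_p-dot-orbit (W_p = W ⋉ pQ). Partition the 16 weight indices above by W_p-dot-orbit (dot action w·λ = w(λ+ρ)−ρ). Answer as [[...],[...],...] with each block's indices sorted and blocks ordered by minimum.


C ↔ D_4 under row/col permutation; |W(D_4)| = 192.

Ā_29 reps of the 16 weights (D_4, coords as presented):

  λ_1 → (14, 2, 5, 2)
  λ_2 → (7, 3, 7, 9)
  λ_3 → (8, 1, 2, 17)
  λ_4 → (0, 7, 7, 8)
  λ_5 → (0, 7, 7, 8)
  λ_6 → (7, 3, 7, 9)
  λ_7 → (0, 7, 7, 8)
  λ_8 → (14, 2, 5, 2)
  λ_9 → (0, 7, 7, 8)
  λ_10 → (3, 2, 1, 8)
  λ_11 → (11, 1, 8, 5)
  λ_12 → (14, 2, 5, 2)
  λ_13 → (0, 7, 7, 8)
  λ_14 → (11, 1, 8, 5)
  λ_15 → (7, 3, 7, 9)
  λ_16 → (7, 3, 7, 9)

The 16 indices split into 6 linkage classes (same alcove rep ⇔ same W_29-dot-orbit):

[[1, 8, 12], [2, 6, 15, 16], [3], [4, 5, 7, 9, 13], [10], [11, 14]]


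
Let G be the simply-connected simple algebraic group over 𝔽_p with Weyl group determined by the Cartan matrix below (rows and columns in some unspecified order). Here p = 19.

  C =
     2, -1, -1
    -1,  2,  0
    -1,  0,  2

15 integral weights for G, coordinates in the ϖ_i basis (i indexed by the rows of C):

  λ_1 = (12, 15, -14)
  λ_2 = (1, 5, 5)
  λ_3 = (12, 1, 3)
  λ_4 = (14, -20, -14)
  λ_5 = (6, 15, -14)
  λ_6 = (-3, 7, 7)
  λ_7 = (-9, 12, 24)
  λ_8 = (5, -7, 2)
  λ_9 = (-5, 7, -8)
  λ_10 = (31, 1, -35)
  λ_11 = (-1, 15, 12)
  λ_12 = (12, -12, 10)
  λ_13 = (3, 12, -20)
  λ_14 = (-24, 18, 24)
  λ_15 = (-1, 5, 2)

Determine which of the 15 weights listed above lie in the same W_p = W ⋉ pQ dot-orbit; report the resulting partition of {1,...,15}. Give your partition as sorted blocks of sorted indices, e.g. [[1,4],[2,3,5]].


C ↔ A_3 under row/col permutation; |W(A_3)| = 24.

Each λ_j+ρ reduced to Ā_19; 3-tuples below use C's row order:

  [1] (0, 6, 3) · [2] (2, 6, 6) · [3] (13, 2, 4) · [4] (13, 2, 4) · [5] (6, 6, 3) · [6] (2, 6, 6) · [7] (2, 6, 6) · [8] (0, 6, 3) · [9] (4, 3, 4) · [10] (13, 2, 4) · [11] (0, 6, 3) · [12] (2, 6, 6) · [13] (13, 2, 4) · [14] (13, 2, 4) · [15] (0, 6, 3)

The 15 indices split into 5 linkage classes (same alcove rep ⇔ same W_19-dot-orbit):

[[1, 8, 11, 15], [2, 6, 7, 12], [3, 4, 10, 13, 14], [5], [9]]


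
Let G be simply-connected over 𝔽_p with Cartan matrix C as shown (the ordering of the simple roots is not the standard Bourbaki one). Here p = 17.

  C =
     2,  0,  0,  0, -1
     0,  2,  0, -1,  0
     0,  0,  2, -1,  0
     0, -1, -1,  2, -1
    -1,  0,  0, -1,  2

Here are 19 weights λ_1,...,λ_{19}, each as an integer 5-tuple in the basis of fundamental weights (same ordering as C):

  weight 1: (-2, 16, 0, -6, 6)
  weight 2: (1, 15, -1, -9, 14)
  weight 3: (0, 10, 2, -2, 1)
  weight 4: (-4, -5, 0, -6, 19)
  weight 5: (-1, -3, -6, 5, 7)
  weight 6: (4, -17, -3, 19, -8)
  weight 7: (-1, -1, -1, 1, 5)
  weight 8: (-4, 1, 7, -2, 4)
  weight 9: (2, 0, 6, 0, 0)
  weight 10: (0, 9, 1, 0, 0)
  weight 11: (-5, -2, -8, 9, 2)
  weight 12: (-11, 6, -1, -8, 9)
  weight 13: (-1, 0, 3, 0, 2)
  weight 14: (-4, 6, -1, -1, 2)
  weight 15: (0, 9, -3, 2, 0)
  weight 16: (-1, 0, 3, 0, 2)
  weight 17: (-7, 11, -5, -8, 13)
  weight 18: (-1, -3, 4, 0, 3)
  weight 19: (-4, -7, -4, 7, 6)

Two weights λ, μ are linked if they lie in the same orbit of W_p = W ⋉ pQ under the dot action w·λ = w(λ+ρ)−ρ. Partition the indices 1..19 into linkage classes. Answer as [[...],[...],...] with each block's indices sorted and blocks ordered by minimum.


Type D_5, rank 5, |W|=1920; reorder rows/cols to standard.

Folding the 19 weights λ_j+ρ into Ā_17 (reps in the given 5-coord order):

  [1] (1, 10, 2, 1, 1) · [2] (0, 0, 0, 2, 6) · [3] (1, 10, 2, 1, 1) · [4] (0, 1, 4, 1, 3) · [5] (0, 1, 4, 1, 3) · [6] (1, 10, 2, 1, 1) · [7] (0, 0, 0, 2, 6) · [8] (3, 1, 7, 1, 1) · [9] (3, 1, 7, 1, 1) · [10] (1, 10, 2, 1, 1) · [11] (3, 1, 7, 1, 1) · [12] (3, 7, 0, 0, 0) · [13] (0, 1, 4, 1, 3) · [14] (3, 7, 0, 0, 0) · [15] (1, 10, 2, 1, 1) · [16] (0, 1, 4, 1, 3) · [17] (3, 1, 7, 1, 1) · [18] (0, 1, 4, 1, 3) · [19] (3, 5, 2, 1, 2)

Grouping the 19 weights by Ā_17-representative: 6 linkage classes.

[[1, 3, 6, 10, 15], [2, 7], [4, 5, 13, 16, 18], [8, 9, 11, 17], [12, 14], [19]]


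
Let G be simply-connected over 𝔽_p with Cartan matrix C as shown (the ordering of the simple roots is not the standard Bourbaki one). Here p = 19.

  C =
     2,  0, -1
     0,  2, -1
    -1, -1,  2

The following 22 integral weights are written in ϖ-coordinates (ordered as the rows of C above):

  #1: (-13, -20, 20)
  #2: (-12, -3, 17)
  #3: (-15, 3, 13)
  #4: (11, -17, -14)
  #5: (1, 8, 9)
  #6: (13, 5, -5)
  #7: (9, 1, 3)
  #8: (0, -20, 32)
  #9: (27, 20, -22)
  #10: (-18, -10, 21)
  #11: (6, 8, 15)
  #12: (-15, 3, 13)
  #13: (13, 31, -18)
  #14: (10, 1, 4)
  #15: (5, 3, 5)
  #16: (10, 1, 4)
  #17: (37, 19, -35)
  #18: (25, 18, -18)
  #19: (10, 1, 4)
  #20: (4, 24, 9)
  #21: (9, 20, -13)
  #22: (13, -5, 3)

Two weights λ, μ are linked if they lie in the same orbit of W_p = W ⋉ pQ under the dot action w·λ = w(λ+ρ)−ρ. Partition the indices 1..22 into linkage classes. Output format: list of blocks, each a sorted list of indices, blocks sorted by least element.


Root system A_3: the 3×3 matrix C matches after relabeling.

λ_j+ρ reflected into Ā_19 (⟨·,θ^∨⟩≤19); 3-tuples as given:

  λ_1+ρ ↦ (0, 7, 10);  λ_2+ρ ↦ (11, 2, 5);  λ_3+ρ ↦ (14, 4, 0);  λ_4+ρ ↦ (6, 2, 1);  λ_5+ρ ↦ (0, 7, 10);  λ_6+ρ ↦ (10, 2, 4);  λ_7+ρ ↦ (10, 2, 4);  λ_8+ρ ↦ (14, 4, 0);  λ_9+ρ ↦ (0, 7, 10);  λ_10+ρ ↦ (10, 2, 4);  λ_11+ρ ↦ (6, 4, 6);  λ_12+ρ ↦ (14, 4, 0);  λ_13+ρ ↦ (10, 2, 4);  λ_14+ρ ↦ (11, 2, 5);  λ_15+ρ ↦ (6, 4, 6);  λ_16+ρ ↦ (11, 2, 5);  λ_17+ρ ↦ (14, 4, 0);  λ_18+ρ ↦ (0, 7, 10);  λ_19+ρ ↦ (11, 2, 5);  λ_20+ρ ↦ (10, 2, 4);  λ_21+ρ ↦ (0, 7, 10);  λ_22+ρ ↦ (14, 4, 0)

These 22 weights hit 6 W_19-dot-orbits; sizes (5, 4, 5, 1, 5, 2):

[[1, 5, 9, 18, 21], [2, 14, 16, 19], [3, 8, 12, 17, 22], [4], [6, 7, 10, 13, 20], [11, 15]]


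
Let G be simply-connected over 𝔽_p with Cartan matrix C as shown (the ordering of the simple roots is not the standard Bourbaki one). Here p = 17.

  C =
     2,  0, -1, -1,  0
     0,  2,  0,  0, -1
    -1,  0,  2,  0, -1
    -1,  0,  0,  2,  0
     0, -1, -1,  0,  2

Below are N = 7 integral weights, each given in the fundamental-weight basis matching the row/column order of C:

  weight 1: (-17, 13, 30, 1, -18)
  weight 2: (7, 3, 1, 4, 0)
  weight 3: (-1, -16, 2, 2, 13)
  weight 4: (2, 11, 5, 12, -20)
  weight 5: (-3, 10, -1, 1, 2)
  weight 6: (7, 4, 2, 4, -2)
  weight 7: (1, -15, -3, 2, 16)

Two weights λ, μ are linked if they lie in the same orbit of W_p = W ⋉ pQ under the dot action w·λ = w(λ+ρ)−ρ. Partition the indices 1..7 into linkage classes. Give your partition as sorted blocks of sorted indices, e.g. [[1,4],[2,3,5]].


Dynkin diagram of C (from the 8 off-diagonal −1 entries): A_5.

Ā_17 reps of the 7 weights (A_5, coords as presented):

    [1] (0, 11, 2, 0, 1)
    [2] (8, 1, 2, 2, 1)
    [3] (0, 11, 2, 0, 1)
    [4] (8, 1, 2, 2, 1)
    [5] (0, 11, 2, 0, 1)
    [6] (8, 1, 2, 2, 1)
    [7] (0, 11, 2, 0, 1)

Linkage partition of the 7 weights (2 classes, p=17):

[[1, 3, 5, 7], [2, 4, 6]]


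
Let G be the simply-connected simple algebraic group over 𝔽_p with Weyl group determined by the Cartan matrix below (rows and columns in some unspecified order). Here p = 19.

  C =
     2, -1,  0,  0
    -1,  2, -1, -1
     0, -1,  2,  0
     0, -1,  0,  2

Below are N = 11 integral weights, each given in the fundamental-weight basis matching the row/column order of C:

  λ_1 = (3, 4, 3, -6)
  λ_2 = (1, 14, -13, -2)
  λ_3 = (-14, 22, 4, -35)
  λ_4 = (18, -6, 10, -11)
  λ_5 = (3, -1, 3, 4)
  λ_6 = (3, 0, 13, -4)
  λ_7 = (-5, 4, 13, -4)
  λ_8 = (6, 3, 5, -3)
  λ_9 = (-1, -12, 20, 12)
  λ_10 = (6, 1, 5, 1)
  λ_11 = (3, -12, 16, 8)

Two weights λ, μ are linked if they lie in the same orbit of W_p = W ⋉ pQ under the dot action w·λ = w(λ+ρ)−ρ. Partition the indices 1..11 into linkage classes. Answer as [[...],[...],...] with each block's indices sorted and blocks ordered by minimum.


Dynkin diagram of C (from the 6 off-diagonal −1 entries): D_4.

Ā_19 reps of the 11 weights (D_4, coords as presented):

    1: (4, 0, 4, 5)
    2: (2, 2, 12, 1)
    3: (4, 0, 4, 5)
    4: (4, 0, 4, 5)
    5: (4, 0, 4, 5)
    6: (2, 2, 12, 1)
    7: (2, 2, 12, 1)
    8: (7, 2, 6, 2)
    9: (7, 2, 6, 2)
    10: (7, 2, 6, 2)
    11: (7, 2, 6, 2)

Grouping the 11 weights by Ā_19-representative: 3 linkage classes.

[[1, 3, 4, 5], [2, 6, 7], [8, 9, 10, 11]]


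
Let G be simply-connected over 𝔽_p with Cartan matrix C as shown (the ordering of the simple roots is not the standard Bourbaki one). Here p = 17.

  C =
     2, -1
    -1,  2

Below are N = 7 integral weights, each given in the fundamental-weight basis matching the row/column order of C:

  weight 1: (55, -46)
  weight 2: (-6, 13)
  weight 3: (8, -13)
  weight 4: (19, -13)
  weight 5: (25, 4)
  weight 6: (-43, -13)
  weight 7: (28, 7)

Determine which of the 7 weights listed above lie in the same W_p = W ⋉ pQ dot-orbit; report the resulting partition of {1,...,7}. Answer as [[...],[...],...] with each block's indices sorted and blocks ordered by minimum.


C ↔ A_2 under row/col permutation; |W(A_2)| = 6.

Ā_17 reps of the 7 weights (A_2, coords as presented):

  1: (5, 6)
  2: (5, 9)
  3: (3, 9)
  4: (5, 9)
  5: (3, 9)
  6: (3, 9)
  7: (3, 9)

Linkage partition of the 7 weights (3 classes, p=17):

[[1], [2, 4], [3, 5, 6, 7]]


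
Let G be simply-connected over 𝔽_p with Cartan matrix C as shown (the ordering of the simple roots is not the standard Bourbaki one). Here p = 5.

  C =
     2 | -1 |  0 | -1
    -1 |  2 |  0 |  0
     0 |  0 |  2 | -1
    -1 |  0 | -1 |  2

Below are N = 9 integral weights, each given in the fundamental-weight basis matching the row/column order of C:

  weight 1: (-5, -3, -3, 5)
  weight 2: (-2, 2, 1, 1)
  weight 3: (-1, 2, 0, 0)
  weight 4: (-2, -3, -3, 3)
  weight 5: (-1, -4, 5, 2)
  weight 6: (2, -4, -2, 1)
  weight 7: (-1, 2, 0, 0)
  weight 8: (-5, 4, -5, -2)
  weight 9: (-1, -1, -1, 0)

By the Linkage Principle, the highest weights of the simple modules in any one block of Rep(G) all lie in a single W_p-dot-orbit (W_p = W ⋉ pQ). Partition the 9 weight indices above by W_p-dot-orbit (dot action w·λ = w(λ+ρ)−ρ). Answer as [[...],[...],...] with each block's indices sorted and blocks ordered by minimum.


Root system A_4: the 4×4 matrix C matches after relabeling.

W_5-reps of the 9 weights in Ā_5 (same 4-coord order as C):

  [1] (0, 3, 1, 1)
  [2] (1, 1, 1, 1)
  [3] (0, 3, 1, 1)
  [4] (1, 1, 1, 1)
  [5] (0, 3, 1, 1)
  [6] (0, 3, 1, 1)
  [7] (0, 3, 1, 1)
  [8] (0, 0, 0, 1)
  [9] (0, 0, 0, 1)

The 9 indices split into 3 linkage classes (same alcove rep ⇔ same W_5-dot-orbit):

[[1, 3, 5, 6, 7], [2, 4], [8, 9]]


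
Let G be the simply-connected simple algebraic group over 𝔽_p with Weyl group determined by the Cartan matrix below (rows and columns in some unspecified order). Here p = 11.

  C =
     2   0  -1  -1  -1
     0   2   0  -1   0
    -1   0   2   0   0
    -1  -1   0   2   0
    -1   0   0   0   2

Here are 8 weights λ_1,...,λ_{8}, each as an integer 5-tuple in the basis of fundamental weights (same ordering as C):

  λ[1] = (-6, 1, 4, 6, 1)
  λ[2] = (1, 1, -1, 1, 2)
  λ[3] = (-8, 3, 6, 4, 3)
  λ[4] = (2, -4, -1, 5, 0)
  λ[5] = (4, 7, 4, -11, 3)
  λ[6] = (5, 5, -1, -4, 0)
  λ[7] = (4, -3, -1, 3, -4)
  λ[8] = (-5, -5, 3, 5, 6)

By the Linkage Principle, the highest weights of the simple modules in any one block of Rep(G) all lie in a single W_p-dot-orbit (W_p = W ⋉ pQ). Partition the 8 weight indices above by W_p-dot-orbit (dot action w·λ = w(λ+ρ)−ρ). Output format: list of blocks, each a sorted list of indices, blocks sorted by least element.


C ↔ D_5 under row/col permutation; |W(D_5)| = 1920.

Folding the 8 weights λ_j+ρ into Ā_11 (reps in the given 5-coord order):

  λ_1+ρ ↦ (2, 2, 0, 0, 3) · λ_2+ρ ↦ (2, 2, 0, 0, 3) · λ_3+ρ ↦ (2, 2, 0, 0, 3) · λ_4+ρ ↦ (1, 1, 0, 2, 1) · λ_5+ρ ↦ (1, 1, 0, 2, 1) · λ_6+ρ ↦ (1, 1, 0, 2, 1) · λ_7+ρ ↦ (2, 2, 0, 0, 3) · λ_8+ρ ↦ (2, 2, 0, 0, 3)

Linkage partition of the 8 weights (2 classes, p=11):

[[1, 2, 3, 7, 8], [4, 5, 6]]


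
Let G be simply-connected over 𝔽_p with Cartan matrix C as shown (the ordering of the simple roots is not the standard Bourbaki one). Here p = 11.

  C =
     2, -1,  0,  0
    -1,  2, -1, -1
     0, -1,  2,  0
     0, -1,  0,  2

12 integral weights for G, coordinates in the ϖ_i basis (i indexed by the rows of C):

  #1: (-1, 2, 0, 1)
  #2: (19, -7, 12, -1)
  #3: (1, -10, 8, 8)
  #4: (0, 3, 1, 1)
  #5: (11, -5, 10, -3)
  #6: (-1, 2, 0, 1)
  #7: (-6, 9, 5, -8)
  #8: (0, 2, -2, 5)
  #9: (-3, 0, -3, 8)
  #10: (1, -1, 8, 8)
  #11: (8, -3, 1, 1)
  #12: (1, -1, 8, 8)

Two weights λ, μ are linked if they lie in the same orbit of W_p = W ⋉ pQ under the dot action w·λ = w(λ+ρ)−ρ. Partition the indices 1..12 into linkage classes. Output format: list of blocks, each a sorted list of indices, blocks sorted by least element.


Cartan matrix: type D_4 (|W|=192); un-permuting the 4 rows.

Alcove-folded reps (p=11, 12 weights, presented ϖ-order):

  1: (0, 3, 1, 2)
  2: (0, 3, 1, 2)
  3: (7, 2, 0, 0)
  4: (1, 2, 2, 2)
  5: (0, 3, 1, 2)
  6: (0, 3, 1, 2)
  7: (0, 3, 1, 2)
  8: (1, 1, 1, 6)
  9: (1, 1, 1, 6)
  10: (7, 2, 0, 0)
  11: (7, 2, 0, 0)
  12: (7, 2, 0, 0)

Linkage partition of the 12 weights (4 classes, p=11):

[[1, 2, 5, 6, 7], [3, 10, 11, 12], [4], [8, 9]]


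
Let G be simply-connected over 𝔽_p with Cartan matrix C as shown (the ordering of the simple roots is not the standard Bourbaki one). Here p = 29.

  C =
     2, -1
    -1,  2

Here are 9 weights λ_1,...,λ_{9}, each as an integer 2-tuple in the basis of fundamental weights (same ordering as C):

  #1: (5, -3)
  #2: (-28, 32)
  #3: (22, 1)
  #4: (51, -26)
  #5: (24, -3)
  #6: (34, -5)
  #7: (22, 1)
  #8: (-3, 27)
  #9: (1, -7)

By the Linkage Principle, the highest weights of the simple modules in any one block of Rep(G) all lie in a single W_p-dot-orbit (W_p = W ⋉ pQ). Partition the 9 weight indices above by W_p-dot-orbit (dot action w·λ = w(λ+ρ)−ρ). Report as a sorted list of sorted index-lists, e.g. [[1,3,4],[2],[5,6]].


Root system A_2: the 2×2 matrix C matches after relabeling.

Each λ_j+ρ reduced to Ā_29; 2-tuples below use C's row order:

  1: (4, 2)
  2: (23, 2)
  3: (23, 2)
  4: (4, 2)
  5: (23, 2)
  6: (23, 2)
  7: (23, 2)
  8: (2, 26)
  9: (4, 2)

Grouping the 9 weights by Ā_29-representative: 3 linkage classes.

[[1, 4, 9], [2, 3, 5, 6, 7], [8]]


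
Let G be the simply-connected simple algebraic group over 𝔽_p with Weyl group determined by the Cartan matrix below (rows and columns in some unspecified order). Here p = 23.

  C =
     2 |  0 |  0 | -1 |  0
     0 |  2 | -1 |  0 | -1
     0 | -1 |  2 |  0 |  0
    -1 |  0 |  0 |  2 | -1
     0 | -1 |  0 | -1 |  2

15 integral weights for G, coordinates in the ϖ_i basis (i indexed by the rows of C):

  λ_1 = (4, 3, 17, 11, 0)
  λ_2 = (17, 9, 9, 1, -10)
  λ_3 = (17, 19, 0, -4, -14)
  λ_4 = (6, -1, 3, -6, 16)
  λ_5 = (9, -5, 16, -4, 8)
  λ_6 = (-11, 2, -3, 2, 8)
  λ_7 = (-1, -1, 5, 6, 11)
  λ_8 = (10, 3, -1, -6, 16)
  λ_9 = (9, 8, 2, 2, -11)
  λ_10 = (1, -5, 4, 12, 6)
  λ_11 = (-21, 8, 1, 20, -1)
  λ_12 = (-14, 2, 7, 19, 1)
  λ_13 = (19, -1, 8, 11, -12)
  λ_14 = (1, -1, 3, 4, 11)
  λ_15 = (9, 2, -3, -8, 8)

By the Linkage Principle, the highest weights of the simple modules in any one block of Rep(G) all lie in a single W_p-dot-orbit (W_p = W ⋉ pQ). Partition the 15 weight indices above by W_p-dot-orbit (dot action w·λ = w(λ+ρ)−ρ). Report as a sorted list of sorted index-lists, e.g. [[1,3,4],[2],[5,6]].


Type A_5, rank 5, |W|=720; reorder rows/cols to standard.

W_23-reps of the 15 weights in Ā_23 (same 5-coord order as C):

  1: (12, 4, 1, 0, 1) · 2: (3, 1, 2, 7, 2) · 3: (2, 4, 1, 13, 3) · 4: (2, 0, 4, 5, 12) · 5: (1, 4, 7, 3, 2) · 6: (3, 1, 2, 7, 2) · 7: (2, 0, 4, 5, 12) · 8: (2, 0, 4, 5, 12) · 9: (3, 1, 2, 7, 2) · 10: (2, 4, 1, 13, 3) · 11: (11, 2, 7, 1, 0) · 12: (3, 1, 2, 7, 2) · 13: (11, 2, 7, 1, 0) · 14: (2, 0, 4, 5, 12) · 15: (3, 1, 2, 7, 2)

These 15 weights hit 6 W_23-dot-orbits; sizes (1, 5, 2, 4, 1, 2):

[[1], [2, 6, 9, 12, 15], [3, 10], [4, 7, 8, 14], [5], [11, 13]]


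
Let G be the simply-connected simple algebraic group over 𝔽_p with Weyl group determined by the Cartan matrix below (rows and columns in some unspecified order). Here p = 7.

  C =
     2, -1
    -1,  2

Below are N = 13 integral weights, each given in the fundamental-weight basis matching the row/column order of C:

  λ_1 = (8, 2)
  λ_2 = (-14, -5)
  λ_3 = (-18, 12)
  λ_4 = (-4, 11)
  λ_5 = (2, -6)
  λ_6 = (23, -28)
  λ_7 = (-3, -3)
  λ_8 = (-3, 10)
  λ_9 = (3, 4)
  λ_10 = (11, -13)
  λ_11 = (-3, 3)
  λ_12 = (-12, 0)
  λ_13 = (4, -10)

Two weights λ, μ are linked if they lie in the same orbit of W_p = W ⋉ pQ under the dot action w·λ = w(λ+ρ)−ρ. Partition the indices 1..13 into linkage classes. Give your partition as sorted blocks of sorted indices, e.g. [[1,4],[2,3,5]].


Cartan matrix: type A_2 (|W|=6); un-permuting the 2 rows.

Ā_7 reps of the 13 weights (A_2, coords as presented):

  [1] (2, 2)
  [2] (3, 3)
  [3] (3, 3)
  [4] (2, 2)
  [5] (2, 3)
  [6] (3, 3)
  [7] (2, 2)
  [8] (2, 3)
  [9] (2, 3)
  [10] (5, 2)
  [11] (2, 2)
  [12] (3, 3)
  [13] (2, 3)

Linkage partition of the 13 weights (4 classes, p=7):

[[1, 4, 7, 11], [2, 3, 6, 12], [5, 8, 9, 13], [10]]
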